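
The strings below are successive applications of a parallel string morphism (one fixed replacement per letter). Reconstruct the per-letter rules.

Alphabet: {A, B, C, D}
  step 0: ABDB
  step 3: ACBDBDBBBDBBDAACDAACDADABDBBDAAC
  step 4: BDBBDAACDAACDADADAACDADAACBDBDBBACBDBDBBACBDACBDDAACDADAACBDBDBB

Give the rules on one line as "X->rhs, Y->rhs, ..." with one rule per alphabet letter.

A->BD, B->DA, C->BB, D->AC

  step 3 ⇒ step 4: ACBDBDBBBDBBDAACDAACDADABDBBDAAC ⇒ BD·BB·DA·AC·DA·AC·DA·DA·DA·AC·DA·DA·AC·BD·BD·BB·AC·BD·BD·BB·AC·BD·AC·BD·DA·AC·DA·DA·AC·BD·BD·BB
    A ↦ BD
    B ↦ DA
    C ↦ BB
    D ↦ AC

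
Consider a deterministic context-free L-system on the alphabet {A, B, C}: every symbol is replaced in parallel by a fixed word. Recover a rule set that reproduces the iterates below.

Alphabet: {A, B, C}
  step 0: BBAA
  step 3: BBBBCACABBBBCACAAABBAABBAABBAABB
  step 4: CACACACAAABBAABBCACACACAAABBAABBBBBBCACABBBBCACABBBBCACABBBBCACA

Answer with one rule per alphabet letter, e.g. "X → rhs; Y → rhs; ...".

  step 3 ⇒ step 4: BBBBCACABBBBCACAAABBAABBAABBAABB ⇒ CA·CA·CA·CA·AA·BB·AA·BB·CA·CA·CA·CA·AA·BB·AA·BB·BB·BB·CA·CA·BB·BB·CA·CA·BB·BB·CA·CA·BB·BB·CA·CA
    A ↦ BB
    B ↦ CA
    C ↦ AA

A->BB, B->CA, C->AA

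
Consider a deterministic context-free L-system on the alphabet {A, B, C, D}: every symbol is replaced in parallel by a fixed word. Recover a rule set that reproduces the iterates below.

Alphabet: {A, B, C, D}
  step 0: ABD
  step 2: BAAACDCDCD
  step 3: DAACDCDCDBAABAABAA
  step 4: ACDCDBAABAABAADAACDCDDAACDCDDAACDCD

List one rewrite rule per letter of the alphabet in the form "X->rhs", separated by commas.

A->CD, B->DAA, C->BA, D->A

  step 3 ⇒ step 4: DAACDCDCDBAABAABAA ⇒ A·CD·CD·BA·A·BA·A·BA·A·DAA·CD·CD·DAA·CD·CD·DAA·CD·CD
    A ↦ CD
    B ↦ DAA
    C ↦ BA
    D ↦ A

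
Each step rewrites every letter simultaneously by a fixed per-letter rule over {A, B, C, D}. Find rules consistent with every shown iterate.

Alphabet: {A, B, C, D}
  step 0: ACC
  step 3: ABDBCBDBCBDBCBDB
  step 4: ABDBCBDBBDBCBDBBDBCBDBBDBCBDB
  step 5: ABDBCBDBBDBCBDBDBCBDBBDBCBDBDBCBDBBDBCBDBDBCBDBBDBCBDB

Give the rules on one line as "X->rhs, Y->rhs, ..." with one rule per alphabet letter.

  step 4 ⇒ step 5: ABDBCBDBBDBCBDBBDBCBDBBDBCBDB ⇒ AB·DB·CB·DB·B·DB·CB·DB·DB·CB·DB·B·DB·CB·DB·DB·CB·DB·B·DB·CB·DB·DB·CB·DB·B·DB·CB·DB
    A ↦ AB
    B ↦ DB
    C ↦ B
    D ↦ CB

A->AB, B->DB, C->B, D->CB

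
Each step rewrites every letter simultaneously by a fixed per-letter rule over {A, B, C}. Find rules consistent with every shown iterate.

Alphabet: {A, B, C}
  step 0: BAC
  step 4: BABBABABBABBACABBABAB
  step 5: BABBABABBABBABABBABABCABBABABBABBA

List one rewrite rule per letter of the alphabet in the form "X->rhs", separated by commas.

A->B, B->BA, C->CA

  step 4 ⇒ step 5: BABBABABBABBACABBABAB ⇒ BA·B·BA·BA·B·BA·B·BA·BA·B·BA·BA·B·CA·B·BA·BA·B·BA·B·BA
    A ↦ B
    B ↦ BA
    C ↦ CA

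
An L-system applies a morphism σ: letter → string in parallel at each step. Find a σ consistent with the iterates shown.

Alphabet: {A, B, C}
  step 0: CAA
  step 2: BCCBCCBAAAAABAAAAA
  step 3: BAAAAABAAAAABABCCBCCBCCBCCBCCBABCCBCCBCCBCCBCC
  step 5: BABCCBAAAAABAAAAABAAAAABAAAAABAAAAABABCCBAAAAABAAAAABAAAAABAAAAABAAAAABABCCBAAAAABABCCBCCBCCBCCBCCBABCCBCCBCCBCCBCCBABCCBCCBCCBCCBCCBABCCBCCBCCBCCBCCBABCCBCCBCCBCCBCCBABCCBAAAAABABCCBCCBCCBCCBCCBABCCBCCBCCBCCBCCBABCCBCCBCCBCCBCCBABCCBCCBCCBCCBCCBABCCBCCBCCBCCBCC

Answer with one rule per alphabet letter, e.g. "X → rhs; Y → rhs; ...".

A->BCC, B->BA, C->AA

  step 2 ⇒ step 3: BCCBCCBAAAAABAAAAA ⇒ BA·AA·AA·BA·AA·AA·BA·BCC·BCC·BCC·BCC·BCC·BA·BCC·BCC·BCC·BCC·BCC
    A ↦ BCC
    B ↦ BA
    C ↦ AA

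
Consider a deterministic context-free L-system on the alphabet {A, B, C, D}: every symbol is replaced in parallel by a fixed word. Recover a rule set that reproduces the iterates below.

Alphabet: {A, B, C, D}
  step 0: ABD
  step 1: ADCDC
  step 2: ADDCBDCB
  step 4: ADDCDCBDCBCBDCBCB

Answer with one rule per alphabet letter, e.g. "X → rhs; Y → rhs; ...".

  step 1 ⇒ step 2: ADCDC ⇒ AD·DC·B·DC·B
    A ↦ AD
    C ↦ B
    D ↦ DC
  step 0 ⇒ step 1: ABD ⇒ AD·C·DC
    B ↦ C

A->AD, B->C, C->B, D->DC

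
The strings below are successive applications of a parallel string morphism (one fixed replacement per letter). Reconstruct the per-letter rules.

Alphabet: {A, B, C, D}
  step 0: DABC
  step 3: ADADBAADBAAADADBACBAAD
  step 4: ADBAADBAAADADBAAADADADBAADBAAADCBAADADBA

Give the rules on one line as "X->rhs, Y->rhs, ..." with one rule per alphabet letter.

A->AD, B->A, C->CB, D->BA

  step 3 ⇒ step 4: ADADBAADBAAADADBACBAAD ⇒ AD·BA·AD·BA·A·AD·AD·BA·A·AD·AD·AD·BA·AD·BA·A·AD·CB·A·AD·AD·BA
    A ↦ AD
    B ↦ A
    C ↦ CB
    D ↦ BA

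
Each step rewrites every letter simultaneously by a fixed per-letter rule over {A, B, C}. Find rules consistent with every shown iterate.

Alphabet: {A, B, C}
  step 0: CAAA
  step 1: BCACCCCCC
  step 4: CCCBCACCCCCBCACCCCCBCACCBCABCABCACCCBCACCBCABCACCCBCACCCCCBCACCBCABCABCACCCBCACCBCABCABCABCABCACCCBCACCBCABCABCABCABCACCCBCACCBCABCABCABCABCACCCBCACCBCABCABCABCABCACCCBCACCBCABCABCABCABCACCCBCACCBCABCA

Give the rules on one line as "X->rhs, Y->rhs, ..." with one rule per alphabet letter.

  step 0 ⇒ step 1: CAAA ⇒ BCA·CC·CC·CC
    A ↦ CC
    C ↦ BCA
    B ↦ CCC  (constrained at step 1)

A->CC, B->CCC, C->BCA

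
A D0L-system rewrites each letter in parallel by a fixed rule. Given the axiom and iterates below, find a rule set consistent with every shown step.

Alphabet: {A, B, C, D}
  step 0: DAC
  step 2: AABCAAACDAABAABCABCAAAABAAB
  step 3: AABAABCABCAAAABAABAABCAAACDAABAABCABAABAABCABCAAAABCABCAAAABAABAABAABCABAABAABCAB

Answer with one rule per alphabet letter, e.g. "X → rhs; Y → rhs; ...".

A->AAB, B->CAB, C->CAA, D->ACD

  step 2 ⇒ step 3: AABCAAACDAABAABCABCAAAABAAB ⇒ AAB·AAB·CAB·CAA·AAB·AAB·AAB·CAA·ACD·AAB·AAB·CAB·AAB·AAB·CAB·CAA·AAB·CAB·CAA·AAB·AAB·AAB·AAB·CAB·AAB·AAB·CAB
    A ↦ AAB
    B ↦ CAB
    C ↦ CAA
    D ↦ ACD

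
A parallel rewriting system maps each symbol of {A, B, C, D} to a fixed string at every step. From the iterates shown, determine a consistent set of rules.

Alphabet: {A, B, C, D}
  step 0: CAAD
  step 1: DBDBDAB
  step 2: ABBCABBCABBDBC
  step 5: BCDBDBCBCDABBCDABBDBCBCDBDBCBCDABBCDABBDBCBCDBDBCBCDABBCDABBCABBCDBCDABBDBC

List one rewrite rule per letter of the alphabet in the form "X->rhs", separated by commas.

  step 1 ⇒ step 2: DBDBDAB ⇒ AB·BC·AB·BC·AB·BD·BC
    A ↦ BD
    B ↦ BC
    D ↦ AB
  step 0 ⇒ step 1: CAAD ⇒ D·BD·BD·AB
    C ↦ D

A->BD, B->BC, C->D, D->AB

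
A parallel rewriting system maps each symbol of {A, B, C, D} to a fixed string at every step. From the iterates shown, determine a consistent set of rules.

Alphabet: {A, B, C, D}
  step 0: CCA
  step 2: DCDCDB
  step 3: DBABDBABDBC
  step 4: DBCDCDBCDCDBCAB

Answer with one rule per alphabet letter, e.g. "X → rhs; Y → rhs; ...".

A->D, B->C, C->AB, D->DB

  step 3 ⇒ step 4: DBABDBABDBC ⇒ DB·C·D·C·DB·C·D·C·DB·C·AB
    A ↦ D
    B ↦ C
    C ↦ AB
    D ↦ DB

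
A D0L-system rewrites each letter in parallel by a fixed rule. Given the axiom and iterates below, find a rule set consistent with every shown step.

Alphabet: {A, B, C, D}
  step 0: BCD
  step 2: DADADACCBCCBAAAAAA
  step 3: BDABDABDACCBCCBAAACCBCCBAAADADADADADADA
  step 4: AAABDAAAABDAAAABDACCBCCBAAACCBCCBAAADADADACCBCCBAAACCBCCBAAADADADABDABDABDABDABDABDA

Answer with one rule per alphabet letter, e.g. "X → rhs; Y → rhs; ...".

A->DA, B->AAA, C->CCB, D->B

  step 3 ⇒ step 4: BDABDABDACCBCCBAAACCBCCBAAADADADADADADA ⇒ AAA·B·DA·AAA·B·DA·AAA·B·DA·CCB·CCB·AAA·CCB·CCB·AAA·DA·DA·DA·CCB·CCB·AAA·CCB·CCB·AAA·DA·DA·DA·B·DA·B·DA·B·DA·B·DA·B·DA·B·DA
    A ↦ DA
    B ↦ AAA
    C ↦ CCB
    D ↦ B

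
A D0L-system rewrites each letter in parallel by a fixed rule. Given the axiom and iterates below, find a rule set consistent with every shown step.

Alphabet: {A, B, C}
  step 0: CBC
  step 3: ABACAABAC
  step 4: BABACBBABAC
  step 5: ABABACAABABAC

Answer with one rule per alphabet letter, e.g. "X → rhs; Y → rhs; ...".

A->B, B->A, C->AC

  step 4 ⇒ step 5: BABACBBABAC ⇒ A·B·A·B·AC·A·A·B·A·B·AC
    A ↦ B
    B ↦ A
    C ↦ AC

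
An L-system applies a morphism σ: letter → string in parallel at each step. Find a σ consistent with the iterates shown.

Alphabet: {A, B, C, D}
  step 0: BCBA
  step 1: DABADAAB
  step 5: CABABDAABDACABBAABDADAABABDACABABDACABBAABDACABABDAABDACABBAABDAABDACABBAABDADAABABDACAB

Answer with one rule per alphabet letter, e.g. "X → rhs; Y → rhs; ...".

A->AB, B->DA, C->BA, D->C

  step 0 ⇒ step 1: BCBA ⇒ DA·BA·DA·AB
    A ↦ AB
    B ↦ DA
    C ↦ BA
    D ↦ C  (constrained at step 1)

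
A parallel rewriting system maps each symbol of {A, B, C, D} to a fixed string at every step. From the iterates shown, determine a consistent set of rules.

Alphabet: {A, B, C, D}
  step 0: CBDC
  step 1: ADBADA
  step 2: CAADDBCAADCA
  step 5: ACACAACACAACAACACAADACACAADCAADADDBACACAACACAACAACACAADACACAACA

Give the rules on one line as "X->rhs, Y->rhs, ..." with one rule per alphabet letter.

A->CA, B->DB, C->A, D->AD

  step 1 ⇒ step 2: ADBADA ⇒ CA·AD·DB·CA·AD·CA
    A ↦ CA
    B ↦ DB
    D ↦ AD
  step 0 ⇒ step 1: CBDC ⇒ A·DB·AD·A
    C ↦ A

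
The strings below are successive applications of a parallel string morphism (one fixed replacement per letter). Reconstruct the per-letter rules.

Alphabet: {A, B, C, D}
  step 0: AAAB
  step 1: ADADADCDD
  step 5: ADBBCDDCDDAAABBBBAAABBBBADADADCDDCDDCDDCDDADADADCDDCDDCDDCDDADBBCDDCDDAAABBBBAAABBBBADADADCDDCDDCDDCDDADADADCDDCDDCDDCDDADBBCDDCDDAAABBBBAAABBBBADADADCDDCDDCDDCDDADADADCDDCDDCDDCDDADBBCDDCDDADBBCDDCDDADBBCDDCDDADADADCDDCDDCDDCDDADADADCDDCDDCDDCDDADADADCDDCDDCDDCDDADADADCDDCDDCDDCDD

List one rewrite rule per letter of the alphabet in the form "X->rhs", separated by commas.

A->AD, B->CDD, C->AAA, D->BB

  step 0 ⇒ step 1: AAAB ⇒ AD·AD·AD·CDD
    A ↦ AD
    B ↦ CDD
    C ↦ AAA  (constrained at step 1)
    D ↦ BB  (constrained at step 1)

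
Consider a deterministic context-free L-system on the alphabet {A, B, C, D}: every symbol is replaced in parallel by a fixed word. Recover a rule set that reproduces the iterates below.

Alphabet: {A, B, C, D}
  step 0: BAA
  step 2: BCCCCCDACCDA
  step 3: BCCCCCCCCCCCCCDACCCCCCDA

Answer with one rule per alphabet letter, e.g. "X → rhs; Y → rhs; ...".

  step 2 ⇒ step 3: BCCCCCDACCDA ⇒ BC·CC·CC·CC·CC·CC·CC·DA·CC·CC·CC·DA
    A ↦ DA
    B ↦ BC
    C ↦ CC
    D ↦ CC

A->DA, B->BC, C->CC, D->CC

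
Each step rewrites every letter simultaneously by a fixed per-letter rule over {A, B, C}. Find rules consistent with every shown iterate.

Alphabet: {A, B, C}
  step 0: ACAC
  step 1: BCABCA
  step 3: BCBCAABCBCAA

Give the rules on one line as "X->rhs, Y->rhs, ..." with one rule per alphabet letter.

  step 0 ⇒ step 1: ACAC ⇒ BC·A·BC·A
    A ↦ BC
    C ↦ A
    B ↦ A  (constrained at step 1)

A->BC, B->A, C->A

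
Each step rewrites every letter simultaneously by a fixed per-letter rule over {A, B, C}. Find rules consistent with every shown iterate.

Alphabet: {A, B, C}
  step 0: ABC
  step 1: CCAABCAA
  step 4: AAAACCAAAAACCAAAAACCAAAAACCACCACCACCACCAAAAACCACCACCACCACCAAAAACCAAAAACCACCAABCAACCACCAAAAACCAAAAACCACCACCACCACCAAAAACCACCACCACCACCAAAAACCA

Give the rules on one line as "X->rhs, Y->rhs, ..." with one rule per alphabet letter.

  step 0 ⇒ step 1: ABC ⇒ CCA·ABC·AA
    A ↦ CCA
    B ↦ ABC
    C ↦ AA

A->CCA, B->ABC, C->AA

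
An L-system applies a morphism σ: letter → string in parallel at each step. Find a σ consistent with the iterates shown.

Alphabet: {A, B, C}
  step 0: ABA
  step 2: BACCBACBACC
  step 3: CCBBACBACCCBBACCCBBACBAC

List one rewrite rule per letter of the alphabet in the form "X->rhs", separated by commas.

  step 2 ⇒ step 3: BACCBACBACC ⇒ C·CB·BAC·BAC·C·CB·BAC·C·CB·BAC·BAC
    A ↦ CB
    B ↦ C
    C ↦ BAC

A->CB, B->C, C->BAC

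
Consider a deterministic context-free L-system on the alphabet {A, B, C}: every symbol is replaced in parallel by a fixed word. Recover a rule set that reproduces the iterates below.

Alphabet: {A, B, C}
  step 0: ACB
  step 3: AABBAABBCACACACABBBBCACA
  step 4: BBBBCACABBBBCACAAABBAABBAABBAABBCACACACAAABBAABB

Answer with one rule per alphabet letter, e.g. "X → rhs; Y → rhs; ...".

A->BB, B->CA, C->AA

  step 3 ⇒ step 4: AABBAABBCACACACABBBBCACA ⇒ BB·BB·CA·CA·BB·BB·CA·CA·AA·BB·AA·BB·AA·BB·AA·BB·CA·CA·CA·CA·AA·BB·AA·BB
    A ↦ BB
    B ↦ CA
    C ↦ AA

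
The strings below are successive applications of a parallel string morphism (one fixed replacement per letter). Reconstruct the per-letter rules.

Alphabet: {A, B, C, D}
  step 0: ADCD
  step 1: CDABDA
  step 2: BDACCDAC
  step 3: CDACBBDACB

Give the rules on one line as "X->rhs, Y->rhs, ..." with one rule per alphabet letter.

  step 2 ⇒ step 3: BDACCDAC ⇒ C·DA·C·B·B·DA·C·B
    A ↦ C
    B ↦ C
    C ↦ B
    D ↦ DA

A->C, B->C, C->B, D->DA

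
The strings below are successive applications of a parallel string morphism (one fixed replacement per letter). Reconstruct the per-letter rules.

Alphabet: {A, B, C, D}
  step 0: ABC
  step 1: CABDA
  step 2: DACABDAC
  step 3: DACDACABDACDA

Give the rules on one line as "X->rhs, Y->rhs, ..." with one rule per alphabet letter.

A->C, B->AB, C->DA, D->DA

  step 2 ⇒ step 3: DACABDAC ⇒ DA·C·DA·C·AB·DA·C·DA
    A ↦ C
    B ↦ AB
    C ↦ DA
    D ↦ DA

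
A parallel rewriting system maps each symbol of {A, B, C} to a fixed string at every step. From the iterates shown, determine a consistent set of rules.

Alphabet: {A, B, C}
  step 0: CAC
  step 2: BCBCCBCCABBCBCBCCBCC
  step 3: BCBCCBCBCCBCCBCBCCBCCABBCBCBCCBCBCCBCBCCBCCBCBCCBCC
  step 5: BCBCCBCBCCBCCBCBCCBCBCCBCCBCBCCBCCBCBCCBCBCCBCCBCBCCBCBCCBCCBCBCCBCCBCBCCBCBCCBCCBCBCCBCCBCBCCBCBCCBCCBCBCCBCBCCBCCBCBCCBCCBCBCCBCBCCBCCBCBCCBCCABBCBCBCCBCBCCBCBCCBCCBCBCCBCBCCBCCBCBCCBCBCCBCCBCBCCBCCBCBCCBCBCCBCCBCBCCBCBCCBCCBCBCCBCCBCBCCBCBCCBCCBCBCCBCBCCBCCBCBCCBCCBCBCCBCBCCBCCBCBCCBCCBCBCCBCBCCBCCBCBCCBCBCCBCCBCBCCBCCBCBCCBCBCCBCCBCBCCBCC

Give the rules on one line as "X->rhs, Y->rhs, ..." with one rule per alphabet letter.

  step 2 ⇒ step 3: BCBCCBCCABBCBCBCCBCC ⇒ BC·BCC·BC·BCC·BCC·BC·BCC·BCC·AB·BC·BC·BCC·BC·BCC·BC·BCC·BCC·BC·BCC·BCC
    A ↦ AB
    B ↦ BC
    C ↦ BCC

A->AB, B->BC, C->BCC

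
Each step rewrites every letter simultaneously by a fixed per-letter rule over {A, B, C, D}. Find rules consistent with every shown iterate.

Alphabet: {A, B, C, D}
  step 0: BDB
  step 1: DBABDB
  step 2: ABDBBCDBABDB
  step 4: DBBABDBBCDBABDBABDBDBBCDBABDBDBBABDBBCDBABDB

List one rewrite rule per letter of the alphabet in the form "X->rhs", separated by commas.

A->BC, B->DB, C->B, D->AB

  step 1 ⇒ step 2: DBABDB ⇒ AB·DB·BC·DB·AB·DB
    A ↦ BC
    B ↦ DB
    D ↦ AB
    C ↦ B  (constrained at step 2)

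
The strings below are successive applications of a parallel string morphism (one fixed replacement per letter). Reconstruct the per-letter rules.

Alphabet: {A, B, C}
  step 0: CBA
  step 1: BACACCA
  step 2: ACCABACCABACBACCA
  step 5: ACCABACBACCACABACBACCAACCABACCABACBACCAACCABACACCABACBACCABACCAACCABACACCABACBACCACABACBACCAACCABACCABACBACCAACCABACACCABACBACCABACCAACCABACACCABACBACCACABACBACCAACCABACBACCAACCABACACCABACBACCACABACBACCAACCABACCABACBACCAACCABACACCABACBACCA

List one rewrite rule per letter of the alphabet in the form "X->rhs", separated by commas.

A->CA, B->AC, C->BAC

  step 1 ⇒ step 2: BACACCA ⇒ AC·CA·BAC·CA·BAC·BAC·CA
    A ↦ CA
    B ↦ AC
    C ↦ BAC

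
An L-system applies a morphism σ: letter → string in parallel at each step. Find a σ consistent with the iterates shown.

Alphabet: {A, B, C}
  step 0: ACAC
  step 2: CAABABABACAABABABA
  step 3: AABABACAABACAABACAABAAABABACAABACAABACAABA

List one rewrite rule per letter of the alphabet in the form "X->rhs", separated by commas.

  step 2 ⇒ step 3: CAABABABACAABABABA ⇒ AA·BA·BA·CAA·BA·CAA·BA·CAA·BA·AA·BA·BA·CAA·BA·CAA·BA·CAA·BA
    A ↦ BA
    B ↦ CAA
    C ↦ AA

A->BA, B->CAA, C->AA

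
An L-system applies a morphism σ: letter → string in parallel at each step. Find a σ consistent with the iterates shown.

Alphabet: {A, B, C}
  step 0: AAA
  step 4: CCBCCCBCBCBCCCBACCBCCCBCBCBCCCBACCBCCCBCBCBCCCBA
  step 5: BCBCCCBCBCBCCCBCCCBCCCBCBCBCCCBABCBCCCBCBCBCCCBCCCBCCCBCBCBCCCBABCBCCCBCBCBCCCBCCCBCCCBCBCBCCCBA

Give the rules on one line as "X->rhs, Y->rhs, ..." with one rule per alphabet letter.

A->BA, B->CC, C->BC

  step 4 ⇒ step 5: CCBCCCBCBCBCCCBACCBCCCBCBCBCCCBACCBCCCBCBCBCCCBA ⇒ BC·BC·CC·BC·BC·BC·CC·BC·CC·BC·CC·BC·BC·BC·CC·BA·BC·BC·CC·BC·BC·BC·CC·BC·CC·BC·CC·BC·BC·BC·CC·BA·BC·BC·CC·BC·BC·BC·CC·BC·CC·BC·CC·BC·BC·BC·CC·BA
    A ↦ BA
    B ↦ CC
    C ↦ BC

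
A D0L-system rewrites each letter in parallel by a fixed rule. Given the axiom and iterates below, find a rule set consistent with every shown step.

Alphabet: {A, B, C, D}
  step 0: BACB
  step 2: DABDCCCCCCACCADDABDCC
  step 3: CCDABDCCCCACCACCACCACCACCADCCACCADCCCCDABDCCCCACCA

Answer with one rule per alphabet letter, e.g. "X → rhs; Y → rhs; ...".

A->D, B->ABD, C->CCA, D->CC

  step 2 ⇒ step 3: DABDCCCCCCACCADDABDCC ⇒ CC·D·ABD·CC·CCA·CCA·CCA·CCA·CCA·CCA·D·CCA·CCA·D·CC·CC·D·ABD·CC·CCA·CCA
    A ↦ D
    B ↦ ABD
    C ↦ CCA
    D ↦ CC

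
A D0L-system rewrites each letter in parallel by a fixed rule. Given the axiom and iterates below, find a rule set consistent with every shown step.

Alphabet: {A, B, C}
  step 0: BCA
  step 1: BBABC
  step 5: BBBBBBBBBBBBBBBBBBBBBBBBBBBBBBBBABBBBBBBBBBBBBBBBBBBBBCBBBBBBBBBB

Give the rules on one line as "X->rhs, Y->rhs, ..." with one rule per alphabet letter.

  step 0 ⇒ step 1: BCA ⇒ BB·AB·C
    A ↦ C
    B ↦ BB
    C ↦ AB

A->C, B->BB, C->AB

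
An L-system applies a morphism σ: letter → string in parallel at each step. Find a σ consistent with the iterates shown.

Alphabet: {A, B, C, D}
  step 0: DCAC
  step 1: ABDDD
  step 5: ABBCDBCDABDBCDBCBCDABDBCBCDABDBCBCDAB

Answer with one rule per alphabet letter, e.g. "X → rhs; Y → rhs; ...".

  step 0 ⇒ step 1: DCAC ⇒ AB·D·D·D
    A ↦ D
    C ↦ D
    D ↦ AB
    B ↦ BC  (constrained at step 1)

A->D, B->BC, C->D, D->AB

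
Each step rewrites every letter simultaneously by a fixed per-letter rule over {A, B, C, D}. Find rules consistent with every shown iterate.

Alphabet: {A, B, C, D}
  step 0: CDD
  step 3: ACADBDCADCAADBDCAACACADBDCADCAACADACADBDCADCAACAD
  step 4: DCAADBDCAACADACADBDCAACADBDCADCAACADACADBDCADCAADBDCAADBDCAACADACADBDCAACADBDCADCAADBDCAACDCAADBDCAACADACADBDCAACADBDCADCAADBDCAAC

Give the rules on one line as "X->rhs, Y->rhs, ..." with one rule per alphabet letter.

  step 3 ⇒ step 4: ACADBDCADCAADBDCAACACADBDCADCAACADACADBDCADCAACAD ⇒ DCA·ADB·DCA·AC·AD·AC·ADB·DCA·AC·ADB·DCA·DCA·AC·AD·AC·ADB·DCA·DCA·ADB·DCA·ADB·DCA·AC·AD·AC·ADB·DCA·AC·ADB·DCA·DCA·ADB·DCA·AC·DCA·ADB·DCA·AC·AD·AC·ADB·DCA·AC·ADB·DCA·DCA·ADB·DCA·AC
    A ↦ DCA
    B ↦ AD
    C ↦ ADB
    D ↦ AC

A->DCA, B->AD, C->ADB, D->AC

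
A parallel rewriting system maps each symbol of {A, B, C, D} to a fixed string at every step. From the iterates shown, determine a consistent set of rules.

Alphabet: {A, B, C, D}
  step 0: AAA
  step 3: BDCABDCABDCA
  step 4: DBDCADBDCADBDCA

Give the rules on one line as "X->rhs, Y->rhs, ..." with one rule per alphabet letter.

  step 3 ⇒ step 4: BDCABDCABDCA ⇒ D·B·D·CA·D·B·D·CA·D·B·D·CA
    A ↦ CA
    B ↦ D
    C ↦ D
    D ↦ B

A->CA, B->D, C->D, D->B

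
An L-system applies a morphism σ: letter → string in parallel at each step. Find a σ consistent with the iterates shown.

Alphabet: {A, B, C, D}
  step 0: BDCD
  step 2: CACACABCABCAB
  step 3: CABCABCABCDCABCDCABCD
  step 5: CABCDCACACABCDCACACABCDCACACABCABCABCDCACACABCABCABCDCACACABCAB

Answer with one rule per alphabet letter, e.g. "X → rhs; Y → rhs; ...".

  step 2 ⇒ step 3: CACACABCABCAB ⇒ CA·B·CA·B·CA·B·CD·CA·B·CD·CA·B·CD
    A ↦ B
    B ↦ CD
    C ↦ CA
    D ↦ CA  (constrained at step 0)

A->B, B->CD, C->CA, D->CA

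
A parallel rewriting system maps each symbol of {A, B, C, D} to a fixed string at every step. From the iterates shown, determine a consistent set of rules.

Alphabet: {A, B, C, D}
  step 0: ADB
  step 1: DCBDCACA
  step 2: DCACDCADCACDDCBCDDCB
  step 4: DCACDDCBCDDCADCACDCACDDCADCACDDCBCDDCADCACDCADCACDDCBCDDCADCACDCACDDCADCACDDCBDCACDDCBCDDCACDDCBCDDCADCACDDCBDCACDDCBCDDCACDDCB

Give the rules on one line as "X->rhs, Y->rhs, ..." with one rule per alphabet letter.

A->DCB, B->CA, C->CD, D->DCA

  step 1 ⇒ step 2: DCBDCACA ⇒ DCA·CD·CA·DCA·CD·DCB·CD·DCB
    A ↦ DCB
    B ↦ CA
    C ↦ CD
    D ↦ DCA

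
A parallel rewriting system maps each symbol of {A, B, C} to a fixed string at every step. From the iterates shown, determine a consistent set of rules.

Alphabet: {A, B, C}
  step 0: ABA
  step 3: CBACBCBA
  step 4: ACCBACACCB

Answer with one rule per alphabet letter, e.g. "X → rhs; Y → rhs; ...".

  step 3 ⇒ step 4: CBACBCBA ⇒ A·C·CB·A·C·A·C·CB
    A ↦ CB
    B ↦ C
    C ↦ A

A->CB, B->C, C->A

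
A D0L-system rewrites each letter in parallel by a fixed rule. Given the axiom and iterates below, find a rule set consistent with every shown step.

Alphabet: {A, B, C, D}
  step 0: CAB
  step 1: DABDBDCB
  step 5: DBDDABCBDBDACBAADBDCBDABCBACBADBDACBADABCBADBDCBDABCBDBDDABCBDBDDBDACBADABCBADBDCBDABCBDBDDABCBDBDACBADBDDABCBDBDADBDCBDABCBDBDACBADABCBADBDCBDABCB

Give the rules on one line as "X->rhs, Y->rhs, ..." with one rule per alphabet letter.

A->DBD, B->CB, C->DAB, D->A

  step 0 ⇒ step 1: CAB ⇒ DAB·DBD·CB
    A ↦ DBD
    B ↦ CB
    C ↦ DAB
    D ↦ A  (constrained at step 1)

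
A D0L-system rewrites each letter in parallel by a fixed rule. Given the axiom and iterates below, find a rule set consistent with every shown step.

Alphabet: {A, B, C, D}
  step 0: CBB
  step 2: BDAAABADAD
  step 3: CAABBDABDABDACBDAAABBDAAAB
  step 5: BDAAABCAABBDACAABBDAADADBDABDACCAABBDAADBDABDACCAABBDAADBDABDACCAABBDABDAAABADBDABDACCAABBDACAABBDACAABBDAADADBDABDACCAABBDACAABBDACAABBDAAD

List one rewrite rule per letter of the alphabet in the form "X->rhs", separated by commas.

A->BDA, B->C, C->AD, D->AAB

  step 2 ⇒ step 3: BDAAABADAD ⇒ C·AAB·BDA·BDA·BDA·C·BDA·AAB·BDA·AAB
    A ↦ BDA
    B ↦ C
    D ↦ AAB
    C ↦ AD  (constrained at step 0)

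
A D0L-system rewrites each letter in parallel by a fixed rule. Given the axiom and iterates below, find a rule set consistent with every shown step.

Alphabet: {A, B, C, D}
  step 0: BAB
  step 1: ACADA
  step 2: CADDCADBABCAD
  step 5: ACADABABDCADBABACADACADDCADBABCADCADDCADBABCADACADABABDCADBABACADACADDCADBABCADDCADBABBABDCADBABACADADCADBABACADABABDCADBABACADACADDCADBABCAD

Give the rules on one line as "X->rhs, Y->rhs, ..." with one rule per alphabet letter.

A->CAD, B->A, C->D, D->BAB

  step 1 ⇒ step 2: ACADA ⇒ CAD·D·CAD·BAB·CAD
    A ↦ CAD
    C ↦ D
    D ↦ BAB
  step 0 ⇒ step 1: BAB ⇒ A·CAD·A
    B ↦ A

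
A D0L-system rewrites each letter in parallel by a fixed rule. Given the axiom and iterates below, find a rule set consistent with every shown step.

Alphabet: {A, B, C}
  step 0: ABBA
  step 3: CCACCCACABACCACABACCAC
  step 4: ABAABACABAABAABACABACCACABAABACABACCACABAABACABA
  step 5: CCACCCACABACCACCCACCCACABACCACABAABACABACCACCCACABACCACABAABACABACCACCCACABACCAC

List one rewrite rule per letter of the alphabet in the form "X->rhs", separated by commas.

A->C, B->CA, C->ABA

  step 4 ⇒ step 5: ABAABACABAABAABACABACCACABAABACABACCACABAABACABA ⇒ C·CA·C·C·CA·C·ABA·C·CA·C·C·CA·C·C·CA·C·ABA·C·CA·C·ABA·ABA·C·ABA·C·CA·C·C·CA·C·ABA·C·CA·C·ABA·ABA·C·ABA·C·CA·C·C·CA·C·ABA·C·CA·C
    A ↦ C
    B ↦ CA
    C ↦ ABA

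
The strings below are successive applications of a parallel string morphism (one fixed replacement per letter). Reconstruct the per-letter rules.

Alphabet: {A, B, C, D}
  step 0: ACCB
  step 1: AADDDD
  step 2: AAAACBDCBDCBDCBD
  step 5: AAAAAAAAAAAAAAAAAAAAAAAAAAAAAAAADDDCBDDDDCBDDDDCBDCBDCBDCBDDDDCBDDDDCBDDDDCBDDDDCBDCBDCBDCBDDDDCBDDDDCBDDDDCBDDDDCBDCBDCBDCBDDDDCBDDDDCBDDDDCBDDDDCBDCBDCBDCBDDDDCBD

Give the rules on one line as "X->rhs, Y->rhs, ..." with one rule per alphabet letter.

A->AA, B->DD, C->D, D->CBD

  step 1 ⇒ step 2: AADDDD ⇒ AA·AA·CBD·CBD·CBD·CBD
    A ↦ AA
    D ↦ CBD
  step 0 ⇒ step 1: ACCB ⇒ AA·D·D·DD
    B ↦ DD
  step 0 ⇒ step 1: ACCB ⇒ AA·D·D·DD
    C ↦ D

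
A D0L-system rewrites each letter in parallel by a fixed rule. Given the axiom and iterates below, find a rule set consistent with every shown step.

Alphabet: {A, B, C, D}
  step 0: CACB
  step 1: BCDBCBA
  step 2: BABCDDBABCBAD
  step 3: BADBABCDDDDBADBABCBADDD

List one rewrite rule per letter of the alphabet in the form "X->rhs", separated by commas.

A->D, B->BA, C->BC, D->DD

  step 2 ⇒ step 3: BABCDDBABCBAD ⇒ BA·D·BA·BC·DD·DD·BA·D·BA·BC·BA·D·DD
    A ↦ D
    B ↦ BA
    C ↦ BC
    D ↦ DD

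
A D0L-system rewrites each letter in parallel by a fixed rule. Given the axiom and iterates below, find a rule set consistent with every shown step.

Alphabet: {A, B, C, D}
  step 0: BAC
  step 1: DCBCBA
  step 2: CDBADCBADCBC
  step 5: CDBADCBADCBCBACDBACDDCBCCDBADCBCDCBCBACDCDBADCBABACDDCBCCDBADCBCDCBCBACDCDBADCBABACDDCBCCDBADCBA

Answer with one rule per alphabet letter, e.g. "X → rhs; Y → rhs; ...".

  step 1 ⇒ step 2: DCBCBA ⇒ CD·BA·DC·BA·DC·BC
    A ↦ BC
    B ↦ DC
    C ↦ BA
    D ↦ CD

A->BC, B->DC, C->BA, D->CD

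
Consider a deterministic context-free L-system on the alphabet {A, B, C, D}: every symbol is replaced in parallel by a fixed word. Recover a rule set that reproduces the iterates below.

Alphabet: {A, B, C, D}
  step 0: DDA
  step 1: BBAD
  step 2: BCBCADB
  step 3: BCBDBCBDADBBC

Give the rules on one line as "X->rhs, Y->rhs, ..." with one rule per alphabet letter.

  step 2 ⇒ step 3: BCBCADB ⇒ BC·BD·BC·BD·AD·B·BC
    A ↦ AD
    B ↦ BC
    C ↦ BD
    D ↦ B

A->AD, B->BC, C->BD, D->B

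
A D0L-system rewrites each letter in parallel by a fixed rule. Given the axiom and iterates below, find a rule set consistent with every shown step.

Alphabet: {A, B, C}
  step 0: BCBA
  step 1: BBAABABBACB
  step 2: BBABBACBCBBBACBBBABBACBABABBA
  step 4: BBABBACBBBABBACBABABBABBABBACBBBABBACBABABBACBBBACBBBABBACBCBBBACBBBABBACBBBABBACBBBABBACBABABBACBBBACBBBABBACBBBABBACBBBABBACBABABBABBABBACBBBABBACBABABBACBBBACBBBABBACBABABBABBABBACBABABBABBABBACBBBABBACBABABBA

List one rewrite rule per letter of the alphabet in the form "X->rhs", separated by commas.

A->CB, B->BBA, C->ABA

  step 1 ⇒ step 2: BBAABABBACB ⇒ BBA·BBA·CB·CB·BBA·CB·BBA·BBA·CB·ABA·BBA
    A ↦ CB
    B ↦ BBA
    C ↦ ABA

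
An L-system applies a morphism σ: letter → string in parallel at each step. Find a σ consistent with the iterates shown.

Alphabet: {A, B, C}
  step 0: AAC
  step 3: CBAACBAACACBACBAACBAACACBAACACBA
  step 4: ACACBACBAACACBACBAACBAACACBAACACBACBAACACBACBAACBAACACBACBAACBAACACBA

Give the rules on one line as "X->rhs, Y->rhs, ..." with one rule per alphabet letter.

  step 3 ⇒ step 4: CBAACBAACACBACBAACBAACACBAACACBA ⇒ A·CA·CBA·CBA·A·CA·CBA·CBA·A·CBA·A·CA·CBA·A·CA·CBA·CBA·A·CA·CBA·CBA·A·CBA·A·CA·CBA·CBA·A·CBA·A·CA·CBA
    A ↦ CBA
    B ↦ CA
    C ↦ A

A->CBA, B->CA, C->A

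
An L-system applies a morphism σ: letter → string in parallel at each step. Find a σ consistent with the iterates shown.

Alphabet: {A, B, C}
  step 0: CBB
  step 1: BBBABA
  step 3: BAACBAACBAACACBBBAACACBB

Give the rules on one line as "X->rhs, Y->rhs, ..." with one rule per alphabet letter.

A->AC, B->BA, C->BB

  step 0 ⇒ step 1: CBB ⇒ BB·BA·BA
    B ↦ BA
    C ↦ BB
    A ↦ AC  (constrained at step 1)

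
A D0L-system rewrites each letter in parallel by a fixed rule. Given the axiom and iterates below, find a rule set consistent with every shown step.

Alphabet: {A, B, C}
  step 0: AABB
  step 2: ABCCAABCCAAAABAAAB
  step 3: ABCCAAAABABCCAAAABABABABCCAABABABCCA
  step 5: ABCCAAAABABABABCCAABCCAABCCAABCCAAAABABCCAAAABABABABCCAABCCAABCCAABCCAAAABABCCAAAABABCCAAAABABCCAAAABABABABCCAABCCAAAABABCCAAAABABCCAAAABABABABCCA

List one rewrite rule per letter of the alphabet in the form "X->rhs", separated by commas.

  step 2 ⇒ step 3: ABCCAABCCAAAABAAAB ⇒ AB·CCA·A·A·AB·AB·CCA·A·A·AB·AB·AB·AB·CCA·AB·AB·AB·CCA
    A ↦ AB
    B ↦ CCA
    C ↦ A

A->AB, B->CCA, C->A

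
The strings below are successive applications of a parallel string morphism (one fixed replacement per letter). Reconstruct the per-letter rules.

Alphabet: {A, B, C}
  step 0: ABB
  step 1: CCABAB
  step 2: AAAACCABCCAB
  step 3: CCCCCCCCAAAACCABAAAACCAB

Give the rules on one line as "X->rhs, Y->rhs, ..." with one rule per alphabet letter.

  step 2 ⇒ step 3: AAAACCABCCAB ⇒ CC·CC·CC·CC·AA·AA·CC·AB·AA·AA·CC·AB
    A ↦ CC
    B ↦ AB
    C ↦ AA

A->CC, B->AB, C->AA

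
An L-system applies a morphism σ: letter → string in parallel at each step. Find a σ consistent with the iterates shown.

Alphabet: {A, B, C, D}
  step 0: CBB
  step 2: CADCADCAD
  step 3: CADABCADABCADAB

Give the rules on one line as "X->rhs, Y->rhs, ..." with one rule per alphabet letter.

A->D, B->CA, C->CA, D->AB

  step 2 ⇒ step 3: CADCADCAD ⇒ CA·D·AB·CA·D·AB·CA·D·AB
    A ↦ D
    C ↦ CA
    D ↦ AB
    B ↦ CA  (constrained at step 0)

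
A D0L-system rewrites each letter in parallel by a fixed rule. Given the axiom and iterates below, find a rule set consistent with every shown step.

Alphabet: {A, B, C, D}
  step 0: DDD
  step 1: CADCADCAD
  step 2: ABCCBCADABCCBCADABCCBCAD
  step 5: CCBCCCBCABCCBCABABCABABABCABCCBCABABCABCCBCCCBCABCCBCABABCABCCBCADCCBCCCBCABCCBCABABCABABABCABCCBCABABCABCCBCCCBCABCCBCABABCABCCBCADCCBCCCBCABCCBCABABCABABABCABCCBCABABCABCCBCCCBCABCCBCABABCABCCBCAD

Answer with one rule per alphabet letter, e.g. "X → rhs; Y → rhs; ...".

A->CCB, B->C, C->AB, D->CAD

  step 1 ⇒ step 2: CADCADCAD ⇒ AB·CCB·CAD·AB·CCB·CAD·AB·CCB·CAD
    A ↦ CCB
    C ↦ AB
    D ↦ CAD
    B ↦ C  (constrained at step 2)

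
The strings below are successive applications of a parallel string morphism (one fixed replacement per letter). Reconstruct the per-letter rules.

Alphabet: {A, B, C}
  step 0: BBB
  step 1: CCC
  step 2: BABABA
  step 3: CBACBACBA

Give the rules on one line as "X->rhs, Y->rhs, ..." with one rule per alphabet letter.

A->BA, B->C, C->BA

  step 2 ⇒ step 3: BABABA ⇒ C·BA·C·BA·C·BA
    A ↦ BA
    B ↦ C
  step 1 ⇒ step 2: CCC ⇒ BA·BA·BA
    C ↦ BA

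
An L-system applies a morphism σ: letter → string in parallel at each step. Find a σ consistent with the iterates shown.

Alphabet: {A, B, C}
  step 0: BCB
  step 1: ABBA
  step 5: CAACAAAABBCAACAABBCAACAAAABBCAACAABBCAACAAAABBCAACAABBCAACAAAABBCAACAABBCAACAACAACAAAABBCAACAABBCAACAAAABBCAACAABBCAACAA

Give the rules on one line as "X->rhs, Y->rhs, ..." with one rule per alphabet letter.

  step 0 ⇒ step 1: BCB ⇒ A·BB·A
    B ↦ A
    C ↦ BB
    A ↦ CAA  (constrained at step 1)

A->CAA, B->A, C->BB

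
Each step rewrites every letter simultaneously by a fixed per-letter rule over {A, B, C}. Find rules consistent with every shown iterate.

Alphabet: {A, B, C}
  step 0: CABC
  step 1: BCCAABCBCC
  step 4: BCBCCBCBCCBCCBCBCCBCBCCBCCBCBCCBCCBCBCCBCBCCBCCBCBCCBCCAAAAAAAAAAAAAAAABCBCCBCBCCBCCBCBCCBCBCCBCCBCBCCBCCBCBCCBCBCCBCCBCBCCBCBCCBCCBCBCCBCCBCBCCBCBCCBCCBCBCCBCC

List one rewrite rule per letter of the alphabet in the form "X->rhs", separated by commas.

A->AA, B->BC, C->BCC

  step 0 ⇒ step 1: CABC ⇒ BCC·AA·BC·BCC
    A ↦ AA
    B ↦ BC
    C ↦ BCC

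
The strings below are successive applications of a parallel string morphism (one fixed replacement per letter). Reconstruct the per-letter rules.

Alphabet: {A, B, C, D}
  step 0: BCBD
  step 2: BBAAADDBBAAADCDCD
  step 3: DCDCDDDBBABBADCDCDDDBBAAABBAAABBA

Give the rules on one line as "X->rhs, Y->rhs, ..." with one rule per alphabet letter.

  step 2 ⇒ step 3: BBAAADDBBAAADCDCD ⇒ DC·DC·D·D·D·BBA·BBA·DC·DC·D·D·D·BBA·AA·BBA·AA·BBA
    A ↦ D
    B ↦ DC
    C ↦ AA
    D ↦ BBA

A->D, B->DC, C->AA, D->BBA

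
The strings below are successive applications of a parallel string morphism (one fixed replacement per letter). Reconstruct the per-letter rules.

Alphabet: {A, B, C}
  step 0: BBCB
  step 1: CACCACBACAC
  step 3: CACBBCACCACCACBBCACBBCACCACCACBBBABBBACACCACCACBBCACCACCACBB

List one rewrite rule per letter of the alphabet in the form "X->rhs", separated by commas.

A->BB, B->CAC, C->BA

  step 0 ⇒ step 1: BBCB ⇒ CAC·CAC·BA·CAC
    B ↦ CAC
    C ↦ BA
    A ↦ BB  (constrained at step 1)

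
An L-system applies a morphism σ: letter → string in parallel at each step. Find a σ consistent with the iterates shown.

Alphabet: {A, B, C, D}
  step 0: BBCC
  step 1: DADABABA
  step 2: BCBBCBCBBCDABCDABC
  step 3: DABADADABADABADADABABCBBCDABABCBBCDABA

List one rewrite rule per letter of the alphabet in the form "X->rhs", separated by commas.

  step 2 ⇒ step 3: BCBBCBCBBCDABCDABC ⇒ DA·BA·DA·DA·BA·DA·BA·DA·DA·BA·BCB·BC·DA·BA·BCB·BC·DA·BA
    A ↦ BC
    B ↦ DA
    C ↦ BA
    D ↦ BCB

A->BC, B->DA, C->BA, D->BCB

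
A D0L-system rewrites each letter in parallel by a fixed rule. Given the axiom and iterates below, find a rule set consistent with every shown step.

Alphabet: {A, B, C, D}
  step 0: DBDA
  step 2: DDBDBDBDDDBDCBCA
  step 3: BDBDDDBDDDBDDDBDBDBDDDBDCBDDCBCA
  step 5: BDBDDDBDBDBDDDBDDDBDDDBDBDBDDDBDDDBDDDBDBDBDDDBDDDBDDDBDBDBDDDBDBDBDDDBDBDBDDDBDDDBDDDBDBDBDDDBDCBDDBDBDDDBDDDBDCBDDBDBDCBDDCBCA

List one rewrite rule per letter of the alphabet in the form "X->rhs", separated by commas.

  step 2 ⇒ step 3: DDBDBDBDDDBDCBCA ⇒ BD·BD·DD·BD·DD·BD·DD·BD·BD·BD·DD·BD·CB·DD·CB·CA
    A ↦ CA
    B ↦ DD
    C ↦ CB
    D ↦ BD

A->CA, B->DD, C->CB, D->BD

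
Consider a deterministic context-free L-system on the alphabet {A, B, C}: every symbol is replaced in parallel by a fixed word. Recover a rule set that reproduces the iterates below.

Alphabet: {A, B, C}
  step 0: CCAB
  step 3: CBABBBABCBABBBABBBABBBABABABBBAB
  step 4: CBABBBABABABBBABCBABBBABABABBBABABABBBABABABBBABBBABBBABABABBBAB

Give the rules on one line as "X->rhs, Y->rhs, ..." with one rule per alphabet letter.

A->BB, B->AB, C->CB

  step 3 ⇒ step 4: CBABBBABCBABBBABBBABBBABABABBBAB ⇒ CB·AB·BB·AB·AB·AB·BB·AB·CB·AB·BB·AB·AB·AB·BB·AB·AB·AB·BB·AB·AB·AB·BB·AB·BB·AB·BB·AB·AB·AB·BB·AB
    A ↦ BB
    B ↦ AB
    C ↦ CB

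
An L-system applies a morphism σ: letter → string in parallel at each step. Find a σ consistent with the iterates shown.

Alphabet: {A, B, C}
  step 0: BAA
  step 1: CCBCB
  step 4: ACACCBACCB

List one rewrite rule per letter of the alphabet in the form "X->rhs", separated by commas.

  step 0 ⇒ step 1: BAA ⇒ C·CB·CB
    A ↦ CB
    B ↦ C
    C ↦ A  (constrained at step 1)

A->CB, B->C, C->A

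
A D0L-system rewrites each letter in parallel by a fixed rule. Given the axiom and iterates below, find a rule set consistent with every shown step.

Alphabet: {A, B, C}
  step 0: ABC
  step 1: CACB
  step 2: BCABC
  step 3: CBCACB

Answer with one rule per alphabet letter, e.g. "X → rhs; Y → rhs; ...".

  step 2 ⇒ step 3: BCABC ⇒ C·B·CA·C·B
    A ↦ CA
    B ↦ C
    C ↦ B

A->CA, B->C, C->B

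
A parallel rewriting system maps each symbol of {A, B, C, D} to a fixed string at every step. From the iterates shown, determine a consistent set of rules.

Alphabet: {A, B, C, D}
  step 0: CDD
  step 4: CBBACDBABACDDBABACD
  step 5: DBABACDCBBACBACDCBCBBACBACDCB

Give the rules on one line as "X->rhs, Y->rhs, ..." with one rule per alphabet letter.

A->C, B->BA, C->D, D->CB

  step 4 ⇒ step 5: CBBACDBABACDDBABACD ⇒ D·BA·BA·C·D·CB·BA·C·BA·C·D·CB·CB·BA·C·BA·C·D·CB
    A ↦ C
    B ↦ BA
    C ↦ D
    D ↦ CB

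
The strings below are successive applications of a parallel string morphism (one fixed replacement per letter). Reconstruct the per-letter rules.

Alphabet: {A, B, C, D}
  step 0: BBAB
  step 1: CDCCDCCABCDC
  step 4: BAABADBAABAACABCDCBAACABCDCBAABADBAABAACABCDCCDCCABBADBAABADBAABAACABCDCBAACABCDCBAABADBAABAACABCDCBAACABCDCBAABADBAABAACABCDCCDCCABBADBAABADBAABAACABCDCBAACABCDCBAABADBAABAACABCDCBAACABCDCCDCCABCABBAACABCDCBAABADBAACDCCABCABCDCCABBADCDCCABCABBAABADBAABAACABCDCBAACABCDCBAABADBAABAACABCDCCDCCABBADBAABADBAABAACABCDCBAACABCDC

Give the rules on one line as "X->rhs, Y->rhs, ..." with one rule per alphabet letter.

A->CAB, B->CDC, C->BAA, D->BAD

  step 0 ⇒ step 1: BBAB ⇒ CDC·CDC·CAB·CDC
    A ↦ CAB
    B ↦ CDC
    C ↦ BAA  (constrained at step 1)
    D ↦ BAD  (constrained at step 1)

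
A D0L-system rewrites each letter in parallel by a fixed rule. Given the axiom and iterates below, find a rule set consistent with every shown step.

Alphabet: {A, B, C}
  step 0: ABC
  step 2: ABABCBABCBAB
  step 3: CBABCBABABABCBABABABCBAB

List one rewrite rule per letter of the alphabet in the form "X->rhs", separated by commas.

  step 2 ⇒ step 3: ABABCBABCBAB ⇒ CB·AB·CB·AB·AB·AB·CB·AB·AB·AB·CB·AB
    A ↦ CB
    B ↦ AB
    C ↦ AB

A->CB, B->AB, C->AB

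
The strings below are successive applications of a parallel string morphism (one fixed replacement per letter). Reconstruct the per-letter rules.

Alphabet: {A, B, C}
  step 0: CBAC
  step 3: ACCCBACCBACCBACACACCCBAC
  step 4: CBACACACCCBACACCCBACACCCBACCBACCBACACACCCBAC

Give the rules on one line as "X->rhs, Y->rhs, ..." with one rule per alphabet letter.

  step 3 ⇒ step 4: ACCCBACCBACCBACACACCCBAC ⇒ CB·AC·AC·AC·C·CB·AC·AC·C·CB·AC·AC·C·CB·AC·CB·AC·CB·AC·AC·AC·C·CB·AC
    A ↦ CB
    B ↦ C
    C ↦ AC

A->CB, B->C, C->AC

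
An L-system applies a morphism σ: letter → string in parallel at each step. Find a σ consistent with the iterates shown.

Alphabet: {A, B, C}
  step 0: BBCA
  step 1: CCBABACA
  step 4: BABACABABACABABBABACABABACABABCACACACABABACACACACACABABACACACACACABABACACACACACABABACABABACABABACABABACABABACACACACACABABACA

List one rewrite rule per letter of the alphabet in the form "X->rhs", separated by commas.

  step 0 ⇒ step 1: BBCA ⇒ C·C·BAB·ACA
    A ↦ ACA
    B ↦ C
    C ↦ BAB

A->ACA, B->C, C->BAB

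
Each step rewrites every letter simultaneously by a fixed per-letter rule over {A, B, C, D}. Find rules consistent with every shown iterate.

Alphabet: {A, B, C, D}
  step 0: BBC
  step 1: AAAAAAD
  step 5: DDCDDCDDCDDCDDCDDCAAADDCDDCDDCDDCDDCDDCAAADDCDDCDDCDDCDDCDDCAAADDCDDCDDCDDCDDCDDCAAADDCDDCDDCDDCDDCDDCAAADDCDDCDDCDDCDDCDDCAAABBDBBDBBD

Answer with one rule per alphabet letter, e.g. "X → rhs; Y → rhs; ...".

  step 0 ⇒ step 1: BBC ⇒ AAA·AAA·D
    B ↦ AAA
    C ↦ D
    A ↦ DDC  (constrained at step 1)
    D ↦ B  (constrained at step 1)

A->DDC, B->AAA, C->D, D->B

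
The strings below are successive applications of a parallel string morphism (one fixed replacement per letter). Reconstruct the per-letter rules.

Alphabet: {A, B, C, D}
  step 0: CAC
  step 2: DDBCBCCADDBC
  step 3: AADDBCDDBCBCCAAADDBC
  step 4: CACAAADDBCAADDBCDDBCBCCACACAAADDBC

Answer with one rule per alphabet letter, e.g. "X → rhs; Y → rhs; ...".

A->CA, B->DD, C->BC, D->A

  step 3 ⇒ step 4: AADDBCDDBCBCCAAADDBC ⇒ CA·CA·A·A·DD·BC·A·A·DD·BC·DD·BC·BC·CA·CA·CA·A·A·DD·BC
    A ↦ CA
    B ↦ DD
    C ↦ BC
    D ↦ A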